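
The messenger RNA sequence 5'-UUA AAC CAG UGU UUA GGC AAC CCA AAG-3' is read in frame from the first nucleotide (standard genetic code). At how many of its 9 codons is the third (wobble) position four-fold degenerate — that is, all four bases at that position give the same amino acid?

2

Codon 1 UUA (Leu): third position 2-fold.
Codon 2 AAC (Asn): third position 2-fold.
Codon 3 CAG (Gln): third position 2-fold.
Codon 4 UGU (Cys): third position 2-fold.
Codon 5 UUA (Leu): third position 2-fold.
Codon 6 GGC (Gly): third position 4-fold.
Codon 7 AAC (Asn): third position 2-fold.
Codon 8 CCA (Pro): third position 4-fold.
Codon 9 AAG (Lys): third position 2-fold.
Four-fold degenerate third positions: 2.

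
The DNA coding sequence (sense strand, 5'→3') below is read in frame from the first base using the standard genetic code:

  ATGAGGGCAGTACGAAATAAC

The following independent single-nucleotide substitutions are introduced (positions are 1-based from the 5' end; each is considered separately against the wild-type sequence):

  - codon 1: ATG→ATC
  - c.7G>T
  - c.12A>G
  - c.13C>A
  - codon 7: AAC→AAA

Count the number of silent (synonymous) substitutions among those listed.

2

Codon 1: ATG (Met) → ATC (Ile) — missense.
Codon 3: GCA (Ala) → TCA (Ser) — missense.
Codon 4: GTA (Val) → GTG (Val) — synonymous.
Codon 5: CGA (Arg) → AGA (Arg) — synonymous.
Codon 7: AAC (Asn) → AAA (Lys) — missense.
Synonymous: 2 of 5.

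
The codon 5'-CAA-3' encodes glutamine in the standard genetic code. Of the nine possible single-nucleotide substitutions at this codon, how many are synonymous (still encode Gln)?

Position 1: none → 0 synonymous.
Position 2: none → 0 synonymous.
Position 3: CAG → 1 synonymous.
Total: 0 + 0 + 1 = 1.

1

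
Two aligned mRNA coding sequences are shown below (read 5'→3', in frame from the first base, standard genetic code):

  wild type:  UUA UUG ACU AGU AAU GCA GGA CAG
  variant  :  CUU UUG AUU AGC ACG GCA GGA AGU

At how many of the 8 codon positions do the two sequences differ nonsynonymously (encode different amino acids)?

Codon 1: UUA Leu / CUU Leu — synonymous.
Codon 2: UUG Leu / UUG Leu — identical.
Codon 3: ACU Thr / AUU Ile — nonsynonymous.
Codon 4: AGU Ser / AGC Ser — synonymous.
Codon 5: AAU Asn / ACG Thr — nonsynonymous.
Codon 6: GCA Ala / GCA Ala — identical.
Codon 7: GGA Gly / GGA Gly — identical.
Codon 8: CAG Gln / AGU Ser — nonsynonymous.
Nonsynonymous differences: 3.

3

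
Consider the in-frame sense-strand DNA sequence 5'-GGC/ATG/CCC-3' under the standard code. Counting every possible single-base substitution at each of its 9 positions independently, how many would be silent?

Codon 1 (GGC, Gly): 3 synonymous substitutions.
Codon 2 (ATG, Met): 0 synonymous substitutions.
Codon 3 (CCC, Pro): 3 synonymous substitutions.
Total: 3 + 0 + 3 = 6.

6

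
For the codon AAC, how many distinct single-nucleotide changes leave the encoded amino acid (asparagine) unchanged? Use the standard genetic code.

1

Position 1: none → 0 synonymous.
Position 2: none → 0 synonymous.
Position 3: AAU → 1 synonymous.
Total: 0 + 0 + 1 = 1.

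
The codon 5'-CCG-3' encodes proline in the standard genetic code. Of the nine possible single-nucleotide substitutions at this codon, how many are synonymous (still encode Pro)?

Position 1: none → 0 synonymous.
Position 2: none → 0 synonymous.
Position 3: CCU, CCC, CCA → 3 synonymous.
Total: 0 + 0 + 3 = 3.

3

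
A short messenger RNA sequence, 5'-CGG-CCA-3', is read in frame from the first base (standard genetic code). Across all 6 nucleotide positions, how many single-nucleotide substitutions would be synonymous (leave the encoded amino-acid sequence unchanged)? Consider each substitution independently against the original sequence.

7

Codon 1 (CGG, Arg): 4 synonymous substitutions.
Codon 2 (CCA, Pro): 3 synonymous substitutions.
Total: 4 + 3 = 7.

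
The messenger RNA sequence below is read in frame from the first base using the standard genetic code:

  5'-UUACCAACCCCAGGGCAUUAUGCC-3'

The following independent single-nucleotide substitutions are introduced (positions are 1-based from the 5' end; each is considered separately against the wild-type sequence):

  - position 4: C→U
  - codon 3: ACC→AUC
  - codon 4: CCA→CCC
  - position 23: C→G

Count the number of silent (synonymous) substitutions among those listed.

Codon 2: CCA (Pro) → UCA (Ser) — missense.
Codon 3: ACC (Thr) → AUC (Ile) — missense.
Codon 4: CCA (Pro) → CCC (Pro) — synonymous.
Codon 8: GCC (Ala) → GGC (Gly) — missense.
Synonymous: 1 of 4.

1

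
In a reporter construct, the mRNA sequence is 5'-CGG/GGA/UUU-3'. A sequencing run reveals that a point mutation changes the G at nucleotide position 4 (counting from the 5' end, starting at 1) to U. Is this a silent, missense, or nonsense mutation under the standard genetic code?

Position 4 falls in codon 2: GGA → Gly.
After the substitution the codon is UGA → Stop.
The new codon is a stop codon, so this is a nonsense mutation.

nonsense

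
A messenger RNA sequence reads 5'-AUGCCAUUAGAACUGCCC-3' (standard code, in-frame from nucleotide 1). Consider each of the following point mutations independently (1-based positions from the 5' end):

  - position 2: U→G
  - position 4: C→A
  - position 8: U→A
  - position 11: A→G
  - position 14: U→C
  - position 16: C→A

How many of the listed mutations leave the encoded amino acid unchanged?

0

Codon 1: AUG (Met) → AGG (Arg) — missense.
Codon 2: CCA (Pro) → ACA (Thr) — missense.
Codon 3: UUA (Leu) → UAA (Stop) — nonsense.
Codon 4: GAA (Glu) → GGA (Gly) — missense.
Codon 5: CUG (Leu) → CCG (Pro) — missense.
Codon 6: CCC (Pro) → ACC (Thr) — missense.
Synonymous: 0 of 6.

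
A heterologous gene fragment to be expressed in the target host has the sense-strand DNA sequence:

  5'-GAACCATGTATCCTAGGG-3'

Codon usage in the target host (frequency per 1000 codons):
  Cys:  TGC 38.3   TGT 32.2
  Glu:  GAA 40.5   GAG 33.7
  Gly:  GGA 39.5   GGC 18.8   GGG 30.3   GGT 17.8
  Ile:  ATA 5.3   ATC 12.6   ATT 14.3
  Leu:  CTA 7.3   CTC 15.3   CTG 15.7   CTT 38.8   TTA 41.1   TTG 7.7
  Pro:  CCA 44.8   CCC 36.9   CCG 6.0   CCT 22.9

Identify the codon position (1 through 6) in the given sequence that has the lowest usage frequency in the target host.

Codon 1 GAA (Glu): 40.5 per 1000.
Codon 2 CCA (Pro): 44.8 per 1000.
Codon 3 TGT (Cys): 32.2 per 1000.
Codon 4 ATC (Ile): 12.6 per 1000.
Codon 5 CTA (Leu): 7.3 per 1000.
Codon 6 GGG (Gly): 30.3 per 1000.
Lowest frequency is 7.3 at codon 5.

5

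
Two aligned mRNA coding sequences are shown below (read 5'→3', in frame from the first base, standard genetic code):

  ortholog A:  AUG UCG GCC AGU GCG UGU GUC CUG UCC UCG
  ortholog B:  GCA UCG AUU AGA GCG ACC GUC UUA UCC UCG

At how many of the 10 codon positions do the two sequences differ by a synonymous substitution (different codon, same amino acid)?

Codon 1: AUG Met / GCA Ala — nonsynonymous.
Codon 2: UCG Ser / UCG Ser — identical.
Codon 3: GCC Ala / AUU Ile — nonsynonymous.
Codon 4: AGU Ser / AGA Arg — nonsynonymous.
Codon 5: GCG Ala / GCG Ala — identical.
Codon 6: UGU Cys / ACC Thr — nonsynonymous.
Codon 7: GUC Val / GUC Val — identical.
Codon 8: CUG Leu / UUA Leu — synonymous.
Codon 9: UCC Ser / UCC Ser — identical.
Codon 10: UCG Ser / UCG Ser — identical.
Synonymous differences: 1.

1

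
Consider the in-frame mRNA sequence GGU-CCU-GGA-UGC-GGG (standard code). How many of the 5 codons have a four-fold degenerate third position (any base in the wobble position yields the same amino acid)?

4

Codon 1 GGU (Gly): third position 4-fold.
Codon 2 CCU (Pro): third position 4-fold.
Codon 3 GGA (Gly): third position 4-fold.
Codon 4 UGC (Cys): third position 2-fold.
Codon 5 GGG (Gly): third position 4-fold.
Four-fold degenerate third positions: 4.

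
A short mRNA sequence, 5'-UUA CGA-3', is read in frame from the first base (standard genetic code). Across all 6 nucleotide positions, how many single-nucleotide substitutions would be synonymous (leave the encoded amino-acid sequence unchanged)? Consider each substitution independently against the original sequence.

Codon 1 (UUA, Leu): 2 synonymous substitutions.
Codon 2 (CGA, Arg): 4 synonymous substitutions.
Total: 2 + 4 = 6.

6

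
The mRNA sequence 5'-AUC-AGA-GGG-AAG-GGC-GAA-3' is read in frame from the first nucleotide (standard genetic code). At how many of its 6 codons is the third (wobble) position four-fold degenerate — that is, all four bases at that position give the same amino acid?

2

Codon 1 AUC (Ile): third position 3-fold.
Codon 2 AGA (Arg): third position 2-fold.
Codon 3 GGG (Gly): third position 4-fold.
Codon 4 AAG (Lys): third position 2-fold.
Codon 5 GGC (Gly): third position 4-fold.
Codon 6 GAA (Glu): third position 2-fold.
Four-fold degenerate third positions: 2.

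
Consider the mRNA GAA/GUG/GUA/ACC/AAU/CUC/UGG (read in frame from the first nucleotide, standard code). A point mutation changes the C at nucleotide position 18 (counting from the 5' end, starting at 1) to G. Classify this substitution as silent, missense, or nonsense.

silent

Position 18 falls in codon 6: CUC → Leu.
After the substitution the codon is CUG → Leu.
Both encode Leu, so the change is synonymous.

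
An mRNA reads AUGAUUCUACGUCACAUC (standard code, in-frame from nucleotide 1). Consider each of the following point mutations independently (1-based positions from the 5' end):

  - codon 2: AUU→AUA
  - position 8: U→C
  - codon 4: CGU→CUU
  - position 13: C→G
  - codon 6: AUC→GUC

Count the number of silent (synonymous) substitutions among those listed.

1

Codon 2: AUU (Ile) → AUA (Ile) — synonymous.
Codon 3: CUA (Leu) → CCA (Pro) — missense.
Codon 4: CGU (Arg) → CUU (Leu) — missense.
Codon 5: CAC (His) → GAC (Asp) — missense.
Codon 6: AUC (Ile) → GUC (Val) — missense.
Synonymous: 1 of 5.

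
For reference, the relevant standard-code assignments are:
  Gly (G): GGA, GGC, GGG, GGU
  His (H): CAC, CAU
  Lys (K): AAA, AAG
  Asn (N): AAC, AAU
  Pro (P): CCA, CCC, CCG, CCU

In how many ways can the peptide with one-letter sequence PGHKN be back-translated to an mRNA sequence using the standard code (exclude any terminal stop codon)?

128

Pro: 4 codons.
Gly: 4 codons.
His: 2 codons.
Lys: 2 codons.
Asn: 2 codons.
4 × 4 × 2 × 2 × 2 = 128.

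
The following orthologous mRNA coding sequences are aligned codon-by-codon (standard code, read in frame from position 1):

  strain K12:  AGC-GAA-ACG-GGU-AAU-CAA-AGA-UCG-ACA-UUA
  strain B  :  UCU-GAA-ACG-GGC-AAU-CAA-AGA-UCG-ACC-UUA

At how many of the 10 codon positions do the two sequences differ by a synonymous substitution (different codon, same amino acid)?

Codon 1: AGC Ser / UCU Ser — synonymous.
Codon 2: GAA Glu / GAA Glu — identical.
Codon 3: ACG Thr / ACG Thr — identical.
Codon 4: GGU Gly / GGC Gly — synonymous.
Codon 5: AAU Asn / AAU Asn — identical.
Codon 6: CAA Gln / CAA Gln — identical.
Codon 7: AGA Arg / AGA Arg — identical.
Codon 8: UCG Ser / UCG Ser — identical.
Codon 9: ACA Thr / ACC Thr — synonymous.
Codon 10: UUA Leu / UUA Leu — identical.
Synonymous differences: 3.

3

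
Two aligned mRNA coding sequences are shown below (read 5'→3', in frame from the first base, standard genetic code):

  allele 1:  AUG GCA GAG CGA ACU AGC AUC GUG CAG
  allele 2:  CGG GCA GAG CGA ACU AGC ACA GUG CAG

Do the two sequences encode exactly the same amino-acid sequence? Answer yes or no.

no

Codon 1: AUG Met / CGG Arg — nonsynonymous.
Codon 2: GCA Ala / GCA Ala — identical.
Codon 3: GAG Glu / GAG Glu — identical.
Codon 4: CGA Arg / CGA Arg — identical.
Codon 5: ACU Thr / ACU Thr — identical.
Codon 6: AGC Ser / AGC Ser — identical.
Codon 7: AUC Ile / ACA Thr — nonsynonymous.
Codon 8: GUG Val / GUG Val — identical.
Codon 9: CAG Gln / CAG Gln — identical.
Nonsynonymous differences: 2 → different protein.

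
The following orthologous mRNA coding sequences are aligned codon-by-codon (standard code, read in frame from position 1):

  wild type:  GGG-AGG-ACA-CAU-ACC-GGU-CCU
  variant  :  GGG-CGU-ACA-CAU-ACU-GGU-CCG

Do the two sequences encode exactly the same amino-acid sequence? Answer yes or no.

Codon 1: GGG Gly / GGG Gly — identical.
Codon 2: AGG Arg / CGU Arg — synonymous.
Codon 3: ACA Thr / ACA Thr — identical.
Codon 4: CAU His / CAU His — identical.
Codon 5: ACC Thr / ACU Thr — synonymous.
Codon 6: GGU Gly / GGU Gly — identical.
Codon 7: CCU Pro / CCG Pro — synonymous.
Nonsynonymous differences: 0 → same protein.

yes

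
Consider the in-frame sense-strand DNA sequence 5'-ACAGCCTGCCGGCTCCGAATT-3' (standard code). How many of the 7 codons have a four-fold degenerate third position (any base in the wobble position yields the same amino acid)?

5

Codon 1 ACA (Thr): third position 4-fold.
Codon 2 GCC (Ala): third position 4-fold.
Codon 3 TGC (Cys): third position 2-fold.
Codon 4 CGG (Arg): third position 4-fold.
Codon 5 CTC (Leu): third position 4-fold.
Codon 6 CGA (Arg): third position 4-fold.
Codon 7 ATT (Ile): third position 3-fold.
Four-fold degenerate third positions: 5.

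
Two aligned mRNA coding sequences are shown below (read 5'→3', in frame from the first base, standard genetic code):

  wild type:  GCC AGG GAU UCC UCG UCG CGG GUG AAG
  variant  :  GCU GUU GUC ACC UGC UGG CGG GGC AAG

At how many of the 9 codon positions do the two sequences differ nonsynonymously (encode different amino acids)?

Codon 1: GCC Ala / GCU Ala — synonymous.
Codon 2: AGG Arg / GUU Val — nonsynonymous.
Codon 3: GAU Asp / GUC Val — nonsynonymous.
Codon 4: UCC Ser / ACC Thr — nonsynonymous.
Codon 5: UCG Ser / UGC Cys — nonsynonymous.
Codon 6: UCG Ser / UGG Trp — nonsynonymous.
Codon 7: CGG Arg / CGG Arg — identical.
Codon 8: GUG Val / GGC Gly — nonsynonymous.
Codon 9: AAG Lys / AAG Lys — identical.
Nonsynonymous differences: 6.

6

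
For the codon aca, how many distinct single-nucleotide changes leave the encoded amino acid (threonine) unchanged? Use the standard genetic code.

3

Position 1: none → 0 synonymous.
Position 2: none → 0 synonymous.
Position 3: ACU, ACC, ACG → 3 synonymous.
Total: 0 + 0 + 3 = 3.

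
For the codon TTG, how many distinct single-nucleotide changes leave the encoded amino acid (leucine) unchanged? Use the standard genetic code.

Position 1: CTG → 1 synonymous.
Position 2: none → 0 synonymous.
Position 3: TTA → 1 synonymous.
Total: 1 + 0 + 1 = 2.

2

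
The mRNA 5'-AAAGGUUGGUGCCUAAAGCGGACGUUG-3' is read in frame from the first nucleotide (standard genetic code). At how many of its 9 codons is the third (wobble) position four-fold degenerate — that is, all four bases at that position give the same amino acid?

Codon 1 AAA (Lys): third position 2-fold.
Codon 2 GGU (Gly): third position 4-fold.
Codon 3 UGG (Trp): third position 1-fold.
Codon 4 UGC (Cys): third position 2-fold.
Codon 5 CUA (Leu): third position 4-fold.
Codon 6 AAG (Lys): third position 2-fold.
Codon 7 CGG (Arg): third position 4-fold.
Codon 8 ACG (Thr): third position 4-fold.
Codon 9 UUG (Leu): third position 2-fold.
Four-fold degenerate third positions: 4.

4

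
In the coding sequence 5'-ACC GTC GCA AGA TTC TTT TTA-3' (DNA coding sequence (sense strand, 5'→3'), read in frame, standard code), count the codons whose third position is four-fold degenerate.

3

Codon 1 ACC (Thr): third position 4-fold.
Codon 2 GTC (Val): third position 4-fold.
Codon 3 GCA (Ala): third position 4-fold.
Codon 4 AGA (Arg): third position 2-fold.
Codon 5 TTC (Phe): third position 2-fold.
Codon 6 TTT (Phe): third position 2-fold.
Codon 7 TTA (Leu): third position 2-fold.
Four-fold degenerate third positions: 3.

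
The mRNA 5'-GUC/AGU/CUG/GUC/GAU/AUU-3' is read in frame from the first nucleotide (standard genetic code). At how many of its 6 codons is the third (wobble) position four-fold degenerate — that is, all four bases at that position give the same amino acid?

3

Codon 1 GUC (Val): third position 4-fold.
Codon 2 AGU (Ser): third position 2-fold.
Codon 3 CUG (Leu): third position 4-fold.
Codon 4 GUC (Val): third position 4-fold.
Codon 5 GAU (Asp): third position 2-fold.
Codon 6 AUU (Ile): third position 3-fold.
Four-fold degenerate third positions: 3.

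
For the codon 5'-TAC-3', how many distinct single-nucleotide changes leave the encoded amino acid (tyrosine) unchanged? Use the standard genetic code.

Position 1: none → 0 synonymous.
Position 2: none → 0 synonymous.
Position 3: TAT → 1 synonymous.
Total: 0 + 0 + 1 = 1.

1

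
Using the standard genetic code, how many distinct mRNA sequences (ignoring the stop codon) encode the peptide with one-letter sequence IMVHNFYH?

Ile: 3 codons.
Met: 1 codon.
Val: 4 codons.
His: 2 codons.
Asn: 2 codons.
Phe: 2 codons.
Tyr: 2 codons.
His: 2 codons.
3 × 1 × 4 × 2 × 2 × 2 × 2 × 2 = 384.

384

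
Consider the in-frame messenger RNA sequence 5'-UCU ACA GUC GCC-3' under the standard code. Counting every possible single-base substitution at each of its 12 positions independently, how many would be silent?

12

Codon 1 (UCU, Ser): 3 synonymous substitutions.
Codon 2 (ACA, Thr): 3 synonymous substitutions.
Codon 3 (GUC, Val): 3 synonymous substitutions.
Codon 4 (GCC, Ala): 3 synonymous substitutions.
Total: 3 + 3 + 3 + 3 = 12.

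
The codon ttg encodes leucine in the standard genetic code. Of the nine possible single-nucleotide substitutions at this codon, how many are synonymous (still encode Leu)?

Position 1: CTG → 1 synonymous.
Position 2: none → 0 synonymous.
Position 3: TTA → 1 synonymous.
Total: 1 + 0 + 1 = 2.

2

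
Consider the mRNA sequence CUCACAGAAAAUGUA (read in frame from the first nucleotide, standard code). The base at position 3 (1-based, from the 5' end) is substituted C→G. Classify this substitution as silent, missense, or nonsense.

Position 3 falls in codon 1: CUC → Leu.
After the substitution the codon is CUG → Leu.
Both encode Leu, so the change is synonymous.

silent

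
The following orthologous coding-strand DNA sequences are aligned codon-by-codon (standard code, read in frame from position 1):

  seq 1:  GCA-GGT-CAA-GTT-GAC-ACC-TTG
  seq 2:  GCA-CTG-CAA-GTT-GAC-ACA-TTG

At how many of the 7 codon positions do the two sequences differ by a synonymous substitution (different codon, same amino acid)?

1

Codon 1: GCA Ala / GCA Ala — identical.
Codon 2: GGT Gly / CTG Leu — nonsynonymous.
Codon 3: CAA Gln / CAA Gln — identical.
Codon 4: GTT Val / GTT Val — identical.
Codon 5: GAC Asp / GAC Asp — identical.
Codon 6: ACC Thr / ACA Thr — synonymous.
Codon 7: TTG Leu / TTG Leu — identical.
Synonymous differences: 1.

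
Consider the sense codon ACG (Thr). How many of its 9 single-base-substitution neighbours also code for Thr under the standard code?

Position 1: none → 0 synonymous.
Position 2: none → 0 synonymous.
Position 3: ACT, ACC, ACA → 3 synonymous.
Total: 0 + 0 + 3 = 3.

3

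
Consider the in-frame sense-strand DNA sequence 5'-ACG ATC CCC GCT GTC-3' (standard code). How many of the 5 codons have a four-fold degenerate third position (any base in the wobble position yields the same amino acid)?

Codon 1 ACG (Thr): third position 4-fold.
Codon 2 ATC (Ile): third position 3-fold.
Codon 3 CCC (Pro): third position 4-fold.
Codon 4 GCT (Ala): third position 4-fold.
Codon 5 GTC (Val): third position 4-fold.
Four-fold degenerate third positions: 4.

4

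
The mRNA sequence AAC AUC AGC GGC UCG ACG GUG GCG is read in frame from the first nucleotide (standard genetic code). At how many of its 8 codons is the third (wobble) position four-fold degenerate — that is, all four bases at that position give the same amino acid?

Codon 1 AAC (Asn): third position 2-fold.
Codon 2 AUC (Ile): third position 3-fold.
Codon 3 AGC (Ser): third position 2-fold.
Codon 4 GGC (Gly): third position 4-fold.
Codon 5 UCG (Ser): third position 4-fold.
Codon 6 ACG (Thr): third position 4-fold.
Codon 7 GUG (Val): third position 4-fold.
Codon 8 GCG (Ala): third position 4-fold.
Four-fold degenerate third positions: 5.

5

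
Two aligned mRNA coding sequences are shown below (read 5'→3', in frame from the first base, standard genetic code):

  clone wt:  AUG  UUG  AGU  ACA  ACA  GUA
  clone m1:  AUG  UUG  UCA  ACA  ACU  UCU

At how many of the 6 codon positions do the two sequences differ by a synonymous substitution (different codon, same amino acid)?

2

Codon 1: AUG Met / AUG Met — identical.
Codon 2: UUG Leu / UUG Leu — identical.
Codon 3: AGU Ser / UCA Ser — synonymous.
Codon 4: ACA Thr / ACA Thr — identical.
Codon 5: ACA Thr / ACU Thr — synonymous.
Codon 6: GUA Val / UCU Ser — nonsynonymous.
Synonymous differences: 2.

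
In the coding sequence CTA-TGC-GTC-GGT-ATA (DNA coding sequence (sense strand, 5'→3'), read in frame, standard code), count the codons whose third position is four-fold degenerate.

3

Codon 1 CTA (Leu): third position 4-fold.
Codon 2 TGC (Cys): third position 2-fold.
Codon 3 GTC (Val): third position 4-fold.
Codon 4 GGT (Gly): third position 4-fold.
Codon 5 ATA (Ile): third position 3-fold.
Four-fold degenerate third positions: 3.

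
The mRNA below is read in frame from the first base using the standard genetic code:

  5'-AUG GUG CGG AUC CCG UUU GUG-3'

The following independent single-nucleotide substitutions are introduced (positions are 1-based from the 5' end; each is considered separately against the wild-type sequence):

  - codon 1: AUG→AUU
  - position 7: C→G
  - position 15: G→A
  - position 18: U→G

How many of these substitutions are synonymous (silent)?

1

Codon 1: AUG (Met) → AUU (Ile) — missense.
Codon 3: CGG (Arg) → GGG (Gly) — missense.
Codon 5: CCG (Pro) → CCA (Pro) — synonymous.
Codon 6: UUU (Phe) → UUG (Leu) — missense.
Synonymous: 1 of 4.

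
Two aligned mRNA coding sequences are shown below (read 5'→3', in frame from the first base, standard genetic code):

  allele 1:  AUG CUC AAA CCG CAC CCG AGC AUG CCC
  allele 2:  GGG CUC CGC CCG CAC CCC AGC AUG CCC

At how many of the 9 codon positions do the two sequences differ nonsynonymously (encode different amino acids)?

Codon 1: AUG Met / GGG Gly — nonsynonymous.
Codon 2: CUC Leu / CUC Leu — identical.
Codon 3: AAA Lys / CGC Arg — nonsynonymous.
Codon 4: CCG Pro / CCG Pro — identical.
Codon 5: CAC His / CAC His — identical.
Codon 6: CCG Pro / CCC Pro — synonymous.
Codon 7: AGC Ser / AGC Ser — identical.
Codon 8: AUG Met / AUG Met — identical.
Codon 9: CCC Pro / CCC Pro — identical.
Nonsynonymous differences: 2.

2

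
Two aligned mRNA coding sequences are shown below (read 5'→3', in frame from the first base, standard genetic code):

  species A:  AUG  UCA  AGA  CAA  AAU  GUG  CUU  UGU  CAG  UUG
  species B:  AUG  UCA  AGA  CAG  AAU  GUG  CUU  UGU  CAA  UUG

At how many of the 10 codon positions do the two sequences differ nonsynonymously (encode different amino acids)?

0

Codon 1: AUG Met / AUG Met — identical.
Codon 2: UCA Ser / UCA Ser — identical.
Codon 3: AGA Arg / AGA Arg — identical.
Codon 4: CAA Gln / CAG Gln — synonymous.
Codon 5: AAU Asn / AAU Asn — identical.
Codon 6: GUG Val / GUG Val — identical.
Codon 7: CUU Leu / CUU Leu — identical.
Codon 8: UGU Cys / UGU Cys — identical.
Codon 9: CAG Gln / CAA Gln — synonymous.
Codon 10: UUG Leu / UUG Leu — identical.
Nonsynonymous differences: 0.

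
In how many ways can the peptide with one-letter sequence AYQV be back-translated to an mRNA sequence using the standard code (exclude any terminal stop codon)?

Ala: 4 codons.
Tyr: 2 codons.
Gln: 2 codons.
Val: 4 codons.
4 × 2 × 2 × 4 = 64.

64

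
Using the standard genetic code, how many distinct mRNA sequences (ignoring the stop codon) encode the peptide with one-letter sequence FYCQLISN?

3456

Phe: 2 codons.
Tyr: 2 codons.
Cys: 2 codons.
Gln: 2 codons.
Leu: 6 codons.
Ile: 3 codons.
Ser: 6 codons.
Asn: 2 codons.
2 × 2 × 2 × 2 × 6 × 3 × 6 × 2 = 3456.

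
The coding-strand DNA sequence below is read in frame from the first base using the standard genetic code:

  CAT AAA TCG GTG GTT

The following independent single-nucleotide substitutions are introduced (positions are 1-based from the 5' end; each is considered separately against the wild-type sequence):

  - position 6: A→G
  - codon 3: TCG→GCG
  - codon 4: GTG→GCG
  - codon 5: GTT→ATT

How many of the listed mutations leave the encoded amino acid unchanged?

1

Codon 2: AAA (Lys) → AAG (Lys) — synonymous.
Codon 3: TCG (Ser) → GCG (Ala) — missense.
Codon 4: GTG (Val) → GCG (Ala) — missense.
Codon 5: GTT (Val) → ATT (Ile) — missense.
Synonymous: 1 of 4.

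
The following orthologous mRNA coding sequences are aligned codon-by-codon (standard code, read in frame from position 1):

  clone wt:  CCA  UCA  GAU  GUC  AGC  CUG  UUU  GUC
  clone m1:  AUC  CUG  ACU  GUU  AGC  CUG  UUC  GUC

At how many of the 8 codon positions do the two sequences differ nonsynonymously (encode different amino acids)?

3

Codon 1: CCA Pro / AUC Ile — nonsynonymous.
Codon 2: UCA Ser / CUG Leu — nonsynonymous.
Codon 3: GAU Asp / ACU Thr — nonsynonymous.
Codon 4: GUC Val / GUU Val — synonymous.
Codon 5: AGC Ser / AGC Ser — identical.
Codon 6: CUG Leu / CUG Leu — identical.
Codon 7: UUU Phe / UUC Phe — synonymous.
Codon 8: GUC Val / GUC Val — identical.
Nonsynonymous differences: 3.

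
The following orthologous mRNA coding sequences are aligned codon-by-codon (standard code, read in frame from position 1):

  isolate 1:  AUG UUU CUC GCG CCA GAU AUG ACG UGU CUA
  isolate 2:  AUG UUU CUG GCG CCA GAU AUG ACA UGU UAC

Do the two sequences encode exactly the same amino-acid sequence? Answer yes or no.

no

Codon 1: AUG Met / AUG Met — identical.
Codon 2: UUU Phe / UUU Phe — identical.
Codon 3: CUC Leu / CUG Leu — synonymous.
Codon 4: GCG Ala / GCG Ala — identical.
Codon 5: CCA Pro / CCA Pro — identical.
Codon 6: GAU Asp / GAU Asp — identical.
Codon 7: AUG Met / AUG Met — identical.
Codon 8: ACG Thr / ACA Thr — synonymous.
Codon 9: UGU Cys / UGU Cys — identical.
Codon 10: CUA Leu / UAC Tyr — nonsynonymous.
Nonsynonymous differences: 1 → different protein.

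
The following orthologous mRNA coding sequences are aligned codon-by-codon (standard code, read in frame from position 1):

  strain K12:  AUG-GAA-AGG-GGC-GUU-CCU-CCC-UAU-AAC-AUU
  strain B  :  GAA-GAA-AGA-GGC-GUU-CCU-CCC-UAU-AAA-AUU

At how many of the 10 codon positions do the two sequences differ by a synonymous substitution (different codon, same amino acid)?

Codon 1: AUG Met / GAA Glu — nonsynonymous.
Codon 2: GAA Glu / GAA Glu — identical.
Codon 3: AGG Arg / AGA Arg — synonymous.
Codon 4: GGC Gly / GGC Gly — identical.
Codon 5: GUU Val / GUU Val — identical.
Codon 6: CCU Pro / CCU Pro — identical.
Codon 7: CCC Pro / CCC Pro — identical.
Codon 8: UAU Tyr / UAU Tyr — identical.
Codon 9: AAC Asn / AAA Lys — nonsynonymous.
Codon 10: AUU Ile / AUU Ile — identical.
Synonymous differences: 1.

1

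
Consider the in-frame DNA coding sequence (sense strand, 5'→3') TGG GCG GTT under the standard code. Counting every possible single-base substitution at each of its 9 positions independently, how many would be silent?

Codon 1 (TGG, Trp): 0 synonymous substitutions.
Codon 2 (GCG, Ala): 3 synonymous substitutions.
Codon 3 (GTT, Val): 3 synonymous substitutions.
Total: 0 + 3 + 3 = 6.

6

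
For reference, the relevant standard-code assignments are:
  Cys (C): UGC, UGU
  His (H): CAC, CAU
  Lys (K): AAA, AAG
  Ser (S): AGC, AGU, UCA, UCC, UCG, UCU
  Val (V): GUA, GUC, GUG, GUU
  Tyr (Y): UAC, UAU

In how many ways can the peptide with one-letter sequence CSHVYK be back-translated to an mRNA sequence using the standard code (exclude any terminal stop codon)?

Cys: 2 codons.
Ser: 6 codons.
His: 2 codons.
Val: 4 codons.
Tyr: 2 codons.
Lys: 2 codons.
2 × 6 × 2 × 4 × 2 × 2 = 384.

384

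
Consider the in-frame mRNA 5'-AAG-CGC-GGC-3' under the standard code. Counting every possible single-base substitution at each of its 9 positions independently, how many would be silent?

Codon 1 (AAG, Lys): 1 synonymous substitution.
Codon 2 (CGC, Arg): 3 synonymous substitutions.
Codon 3 (GGC, Gly): 3 synonymous substitutions.
Total: 1 + 3 + 3 = 7.

7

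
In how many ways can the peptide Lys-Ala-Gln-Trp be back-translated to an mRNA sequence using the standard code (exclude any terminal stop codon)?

Lys: 2 codons.
Ala: 4 codons.
Gln: 2 codons.
Trp: 1 codon.
2 × 4 × 2 × 1 = 16.

16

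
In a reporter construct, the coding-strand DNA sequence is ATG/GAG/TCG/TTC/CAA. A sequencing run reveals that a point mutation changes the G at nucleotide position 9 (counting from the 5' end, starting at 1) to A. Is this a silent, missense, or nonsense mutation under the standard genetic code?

silent

Position 9 falls in codon 3: TCG → Ser.
After the substitution the codon is TCA → Ser.
Both encode Ser, so the change is synonymous.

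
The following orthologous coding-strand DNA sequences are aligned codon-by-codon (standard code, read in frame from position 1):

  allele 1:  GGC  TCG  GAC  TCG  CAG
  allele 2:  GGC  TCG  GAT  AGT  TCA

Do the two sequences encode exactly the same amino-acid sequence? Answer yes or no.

Codon 1: GGC Gly / GGC Gly — identical.
Codon 2: TCG Ser / TCG Ser — identical.
Codon 3: GAC Asp / GAT Asp — synonymous.
Codon 4: TCG Ser / AGT Ser — synonymous.
Codon 5: CAG Gln / TCA Ser — nonsynonymous.
Nonsynonymous differences: 1 → different protein.

no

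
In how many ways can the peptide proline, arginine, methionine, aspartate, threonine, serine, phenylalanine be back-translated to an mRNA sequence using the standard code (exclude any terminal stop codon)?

Pro: 4 codons.
Arg: 6 codons.
Met: 1 codon.
Asp: 2 codons.
Thr: 4 codons.
Ser: 6 codons.
Phe: 2 codons.
4 × 6 × 1 × 2 × 4 × 6 × 2 = 2304.

2304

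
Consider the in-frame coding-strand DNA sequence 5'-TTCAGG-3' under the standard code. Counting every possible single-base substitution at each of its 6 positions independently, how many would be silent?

3

Codon 1 (TTC, Phe): 1 synonymous substitution.
Codon 2 (AGG, Arg): 2 synonymous substitutions.
Total: 1 + 2 = 3.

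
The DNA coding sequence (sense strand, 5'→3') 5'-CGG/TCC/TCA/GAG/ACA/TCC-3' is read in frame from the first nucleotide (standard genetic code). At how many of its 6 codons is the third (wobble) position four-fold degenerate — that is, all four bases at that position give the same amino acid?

5

Codon 1 CGG (Arg): third position 4-fold.
Codon 2 TCC (Ser): third position 4-fold.
Codon 3 TCA (Ser): third position 4-fold.
Codon 4 GAG (Glu): third position 2-fold.
Codon 5 ACA (Thr): third position 4-fold.
Codon 6 TCC (Ser): third position 4-fold.
Four-fold degenerate third positions: 5.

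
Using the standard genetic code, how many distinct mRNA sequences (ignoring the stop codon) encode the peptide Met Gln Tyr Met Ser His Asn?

96

Met: 1 codon.
Gln: 2 codons.
Tyr: 2 codons.
Met: 1 codon.
Ser: 6 codons.
His: 2 codons.
Asn: 2 codons.
1 × 2 × 2 × 1 × 6 × 2 × 2 = 96.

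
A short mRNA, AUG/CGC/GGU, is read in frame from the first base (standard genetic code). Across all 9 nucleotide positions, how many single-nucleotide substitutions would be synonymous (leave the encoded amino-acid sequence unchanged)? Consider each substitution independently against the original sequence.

6

Codon 1 (AUG, Met): 0 synonymous substitutions.
Codon 2 (CGC, Arg): 3 synonymous substitutions.
Codon 3 (GGU, Gly): 3 synonymous substitutions.
Total: 0 + 3 + 3 = 6.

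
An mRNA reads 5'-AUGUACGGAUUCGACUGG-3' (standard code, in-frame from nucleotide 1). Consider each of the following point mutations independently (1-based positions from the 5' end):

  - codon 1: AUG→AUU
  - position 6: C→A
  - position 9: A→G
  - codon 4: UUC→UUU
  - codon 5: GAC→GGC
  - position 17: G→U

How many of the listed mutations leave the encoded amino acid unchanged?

2

Codon 1: AUG (Met) → AUU (Ile) — missense.
Codon 2: UAC (Tyr) → UAA (Stop) — nonsense.
Codon 3: GGA (Gly) → GGG (Gly) — synonymous.
Codon 4: UUC (Phe) → UUU (Phe) — synonymous.
Codon 5: GAC (Asp) → GGC (Gly) — missense.
Codon 6: UGG (Trp) → UUG (Leu) — missense.
Synonymous: 2 of 6.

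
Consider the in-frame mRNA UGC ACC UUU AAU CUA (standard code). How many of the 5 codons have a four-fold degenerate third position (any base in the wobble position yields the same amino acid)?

Codon 1 UGC (Cys): third position 2-fold.
Codon 2 ACC (Thr): third position 4-fold.
Codon 3 UUU (Phe): third position 2-fold.
Codon 4 AAU (Asn): third position 2-fold.
Codon 5 CUA (Leu): third position 4-fold.
Four-fold degenerate third positions: 2.

2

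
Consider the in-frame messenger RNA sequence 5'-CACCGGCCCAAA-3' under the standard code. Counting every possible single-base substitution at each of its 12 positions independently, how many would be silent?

Codon 1 (CAC, His): 1 synonymous substitution.
Codon 2 (CGG, Arg): 4 synonymous substitutions.
Codon 3 (CCC, Pro): 3 synonymous substitutions.
Codon 4 (AAA, Lys): 1 synonymous substitution.
Total: 1 + 4 + 3 + 1 = 9.

9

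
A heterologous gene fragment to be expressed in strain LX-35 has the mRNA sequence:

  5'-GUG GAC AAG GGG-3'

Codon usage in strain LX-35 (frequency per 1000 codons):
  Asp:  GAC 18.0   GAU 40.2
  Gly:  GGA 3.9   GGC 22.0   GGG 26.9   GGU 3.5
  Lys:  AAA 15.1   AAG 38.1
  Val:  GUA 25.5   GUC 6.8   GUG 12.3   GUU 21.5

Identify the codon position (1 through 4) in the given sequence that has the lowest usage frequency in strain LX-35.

1

Codon 1 GUG (Val): 12.3 per 1000.
Codon 2 GAC (Asp): 18.0 per 1000.
Codon 3 AAG (Lys): 38.1 per 1000.
Codon 4 GGG (Gly): 26.9 per 1000.
Lowest frequency is 12.3 at codon 1.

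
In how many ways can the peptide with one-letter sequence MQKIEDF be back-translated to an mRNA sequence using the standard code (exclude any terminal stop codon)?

96

Met: 1 codon.
Gln: 2 codons.
Lys: 2 codons.
Ile: 3 codons.
Glu: 2 codons.
Asp: 2 codons.
Phe: 2 codons.
1 × 2 × 2 × 3 × 2 × 2 × 2 = 96.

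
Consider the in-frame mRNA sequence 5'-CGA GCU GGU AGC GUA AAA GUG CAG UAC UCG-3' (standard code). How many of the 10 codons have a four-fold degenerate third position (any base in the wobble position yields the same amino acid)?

Codon 1 CGA (Arg): third position 4-fold.
Codon 2 GCU (Ala): third position 4-fold.
Codon 3 GGU (Gly): third position 4-fold.
Codon 4 AGC (Ser): third position 2-fold.
Codon 5 GUA (Val): third position 4-fold.
Codon 6 AAA (Lys): third position 2-fold.
Codon 7 GUG (Val): third position 4-fold.
Codon 8 CAG (Gln): third position 2-fold.
Codon 9 UAC (Tyr): third position 2-fold.
Codon 10 UCG (Ser): third position 4-fold.
Four-fold degenerate third positions: 6.

6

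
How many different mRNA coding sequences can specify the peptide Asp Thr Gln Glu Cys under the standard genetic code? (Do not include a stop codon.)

Asp: 2 codons.
Thr: 4 codons.
Gln: 2 codons.
Glu: 2 codons.
Cys: 2 codons.
2 × 4 × 2 × 2 × 2 = 64.

64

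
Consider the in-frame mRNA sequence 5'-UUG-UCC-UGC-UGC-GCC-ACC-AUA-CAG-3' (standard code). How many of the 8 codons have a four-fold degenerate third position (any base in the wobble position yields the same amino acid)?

3

Codon 1 UUG (Leu): third position 2-fold.
Codon 2 UCC (Ser): third position 4-fold.
Codon 3 UGC (Cys): third position 2-fold.
Codon 4 UGC (Cys): third position 2-fold.
Codon 5 GCC (Ala): third position 4-fold.
Codon 6 ACC (Thr): third position 4-fold.
Codon 7 AUA (Ile): third position 3-fold.
Codon 8 CAG (Gln): third position 2-fold.
Four-fold degenerate third positions: 3.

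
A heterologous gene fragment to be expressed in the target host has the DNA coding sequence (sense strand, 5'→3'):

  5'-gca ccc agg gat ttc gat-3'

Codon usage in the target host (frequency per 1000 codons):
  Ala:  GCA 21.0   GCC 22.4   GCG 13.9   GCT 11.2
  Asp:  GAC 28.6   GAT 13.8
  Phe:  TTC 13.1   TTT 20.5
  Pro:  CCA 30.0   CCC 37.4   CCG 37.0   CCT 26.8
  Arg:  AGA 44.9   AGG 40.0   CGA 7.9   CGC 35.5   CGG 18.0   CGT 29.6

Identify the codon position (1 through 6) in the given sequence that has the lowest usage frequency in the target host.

5

Codon 1 GCA (Ala): 21.0 per 1000.
Codon 2 CCC (Pro): 37.4 per 1000.
Codon 3 AGG (Arg): 40.0 per 1000.
Codon 4 GAT (Asp): 13.8 per 1000.
Codon 5 TTC (Phe): 13.1 per 1000.
Codon 6 GAT (Asp): 13.8 per 1000.
Lowest frequency is 13.1 at codon 5.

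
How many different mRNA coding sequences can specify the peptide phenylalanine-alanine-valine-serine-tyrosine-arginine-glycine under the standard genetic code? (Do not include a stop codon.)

9216

Phe: 2 codons.
Ala: 4 codons.
Val: 4 codons.
Ser: 6 codons.
Tyr: 2 codons.
Arg: 6 codons.
Gly: 4 codons.
2 × 4 × 4 × 6 × 2 × 6 × 4 = 9216.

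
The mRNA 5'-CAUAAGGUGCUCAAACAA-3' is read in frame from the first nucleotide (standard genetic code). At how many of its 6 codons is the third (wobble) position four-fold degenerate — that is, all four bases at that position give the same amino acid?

2

Codon 1 CAU (His): third position 2-fold.
Codon 2 AAG (Lys): third position 2-fold.
Codon 3 GUG (Val): third position 4-fold.
Codon 4 CUC (Leu): third position 4-fold.
Codon 5 AAA (Lys): third position 2-fold.
Codon 6 CAA (Gln): third position 2-fold.
Four-fold degenerate third positions: 2.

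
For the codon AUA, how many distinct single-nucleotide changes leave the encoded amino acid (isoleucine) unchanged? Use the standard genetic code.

2

Position 1: none → 0 synonymous.
Position 2: none → 0 synonymous.
Position 3: AUU, AUC → 2 synonymous.
Total: 0 + 0 + 2 = 2.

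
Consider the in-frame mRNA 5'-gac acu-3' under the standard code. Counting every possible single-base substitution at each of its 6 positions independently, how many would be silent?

4

Codon 1 (GAC, Asp): 1 synonymous substitution.
Codon 2 (ACU, Thr): 3 synonymous substitutions.
Total: 1 + 3 = 4.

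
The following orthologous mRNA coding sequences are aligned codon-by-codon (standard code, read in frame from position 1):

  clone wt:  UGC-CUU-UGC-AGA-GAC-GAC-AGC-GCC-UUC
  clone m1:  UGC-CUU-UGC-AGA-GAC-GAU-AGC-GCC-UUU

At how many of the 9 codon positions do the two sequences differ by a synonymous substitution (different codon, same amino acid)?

2

Codon 1: UGC Cys / UGC Cys — identical.
Codon 2: CUU Leu / CUU Leu — identical.
Codon 3: UGC Cys / UGC Cys — identical.
Codon 4: AGA Arg / AGA Arg — identical.
Codon 5: GAC Asp / GAC Asp — identical.
Codon 6: GAC Asp / GAU Asp — synonymous.
Codon 7: AGC Ser / AGC Ser — identical.
Codon 8: GCC Ala / GCC Ala — identical.
Codon 9: UUC Phe / UUU Phe — synonymous.
Synonymous differences: 2.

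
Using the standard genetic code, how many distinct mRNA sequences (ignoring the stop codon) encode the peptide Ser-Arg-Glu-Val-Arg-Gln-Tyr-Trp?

6912

Ser: 6 codons.
Arg: 6 codons.
Glu: 2 codons.
Val: 4 codons.
Arg: 6 codons.
Gln: 2 codons.
Tyr: 2 codons.
Trp: 1 codon.
6 × 6 × 2 × 4 × 6 × 2 × 2 × 1 = 6912.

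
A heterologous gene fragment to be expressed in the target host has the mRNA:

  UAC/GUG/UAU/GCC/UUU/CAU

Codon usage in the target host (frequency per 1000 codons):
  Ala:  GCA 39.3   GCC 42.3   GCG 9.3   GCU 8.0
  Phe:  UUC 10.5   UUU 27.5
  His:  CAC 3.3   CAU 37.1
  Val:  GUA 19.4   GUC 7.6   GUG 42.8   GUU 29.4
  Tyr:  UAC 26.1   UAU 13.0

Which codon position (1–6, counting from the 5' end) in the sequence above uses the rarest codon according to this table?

Codon 1 UAC (Tyr): 26.1 per 1000.
Codon 2 GUG (Val): 42.8 per 1000.
Codon 3 UAU (Tyr): 13.0 per 1000.
Codon 4 GCC (Ala): 42.3 per 1000.
Codon 5 UUU (Phe): 27.5 per 1000.
Codon 6 CAU (His): 37.1 per 1000.
Lowest frequency is 13.0 at codon 3.

3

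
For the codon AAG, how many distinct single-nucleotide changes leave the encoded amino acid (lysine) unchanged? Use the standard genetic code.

Position 1: none → 0 synonymous.
Position 2: none → 0 synonymous.
Position 3: AAA → 1 synonymous.
Total: 0 + 0 + 1 = 1.

1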